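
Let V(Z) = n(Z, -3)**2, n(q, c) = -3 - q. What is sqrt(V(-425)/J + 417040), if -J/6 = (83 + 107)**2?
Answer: sqrt(135496028874)/570 ≈ 645.79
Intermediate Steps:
V(Z) = (-3 - Z)**2
J = -216600 (J = -6*(83 + 107)**2 = -6*190**2 = -6*36100 = -216600)
sqrt(V(-425)/J + 417040) = sqrt((3 - 425)**2/(-216600) + 417040) = sqrt((-422)**2*(-1/216600) + 417040) = sqrt(178084*(-1/216600) + 417040) = sqrt(-44521/54150 + 417040) = sqrt(22582671479/54150) = sqrt(135496028874)/570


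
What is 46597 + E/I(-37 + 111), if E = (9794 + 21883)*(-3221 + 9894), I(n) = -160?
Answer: -203925101/160 ≈ -1.2745e+6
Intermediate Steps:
E = 211380621 (E = 31677*6673 = 211380621)
46597 + E/I(-37 + 111) = 46597 + 211380621/(-160) = 46597 + 211380621*(-1/160) = 46597 - 211380621/160 = -203925101/160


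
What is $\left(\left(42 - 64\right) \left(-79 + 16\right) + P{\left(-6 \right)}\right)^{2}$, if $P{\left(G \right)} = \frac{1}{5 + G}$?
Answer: $1918225$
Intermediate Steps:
$\left(\left(42 - 64\right) \left(-79 + 16\right) + P{\left(-6 \right)}\right)^{2} = \left(\left(42 - 64\right) \left(-79 + 16\right) + \frac{1}{5 - 6}\right)^{2} = \left(\left(-22\right) \left(-63\right) + \frac{1}{-1}\right)^{2} = \left(1386 - 1\right)^{2} = 1385^{2} = 1918225$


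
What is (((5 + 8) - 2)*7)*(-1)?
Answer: -77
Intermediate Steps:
(((5 + 8) - 2)*7)*(-1) = ((13 - 2)*7)*(-1) = (11*7)*(-1) = 77*(-1) = -77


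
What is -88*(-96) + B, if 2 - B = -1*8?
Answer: 8458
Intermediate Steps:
B = 10 (B = 2 - (-1)*8 = 2 - 1*(-8) = 2 + 8 = 10)
-88*(-96) + B = -88*(-96) + 10 = 8448 + 10 = 8458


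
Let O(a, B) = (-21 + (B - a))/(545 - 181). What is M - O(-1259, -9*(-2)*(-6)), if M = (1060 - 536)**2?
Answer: 49972267/182 ≈ 2.7457e+5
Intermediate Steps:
O(a, B) = -3/52 - a/364 + B/364 (O(a, B) = (-21 + B - a)/364 = (-21 + B - a)*(1/364) = -3/52 - a/364 + B/364)
M = 274576 (M = 524**2 = 274576)
M - O(-1259, -9*(-2)*(-6)) = 274576 - (-3/52 - 1/364*(-1259) + (-9*(-2)*(-6))/364) = 274576 - (-3/52 + 1259/364 + (18*(-6))/364) = 274576 - (-3/52 + 1259/364 + (1/364)*(-108)) = 274576 - (-3/52 + 1259/364 - 27/91) = 274576 - 1*565/182 = 274576 - 565/182 = 49972267/182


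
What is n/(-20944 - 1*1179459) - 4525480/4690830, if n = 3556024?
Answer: -2211310382836/563088640449 ≈ -3.9271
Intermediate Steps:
n/(-20944 - 1*1179459) - 4525480/4690830 = 3556024/(-20944 - 1*1179459) - 4525480/4690830 = 3556024/(-20944 - 1179459) - 4525480*1/4690830 = 3556024/(-1200403) - 452548/469083 = 3556024*(-1/1200403) - 452548/469083 = -3556024/1200403 - 452548/469083 = -2211310382836/563088640449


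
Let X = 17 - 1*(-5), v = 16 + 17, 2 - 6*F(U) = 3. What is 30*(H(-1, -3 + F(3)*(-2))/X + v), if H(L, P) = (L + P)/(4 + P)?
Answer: 3945/4 ≈ 986.25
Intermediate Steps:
F(U) = -1/6 (F(U) = 1/3 - 1/6*3 = 1/3 - 1/2 = -1/6)
H(L, P) = (L + P)/(4 + P)
v = 33
X = 22 (X = 17 + 5 = 22)
30*(H(-1, -3 + F(3)*(-2))/X + v) = 30*(((-1 + (-3 - 1/6*(-2)))/(4 + (-3 - 1/6*(-2))))/22 + 33) = 30*(((-1 + (-3 + 1/3))/(4 + (-3 + 1/3)))*(1/22) + 33) = 30*(((-1 - 8/3)/(4 - 8/3))*(1/22) + 33) = 30*((-11/3/(4/3))*(1/22) + 33) = 30*(((3/4)*(-11/3))*(1/22) + 33) = 30*(-11/4*1/22 + 33) = 30*(-1/8 + 33) = 30*(263/8) = 3945/4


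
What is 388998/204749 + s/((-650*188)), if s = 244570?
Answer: -253990733/2502032780 ≈ -0.10151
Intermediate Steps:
388998/204749 + s/((-650*188)) = 388998/204749 + 244570/((-650*188)) = 388998*(1/204749) + 244570/(-122200) = 388998/204749 + 244570*(-1/122200) = 388998/204749 - 24457/12220 = -253990733/2502032780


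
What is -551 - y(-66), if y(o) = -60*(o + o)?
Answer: -8471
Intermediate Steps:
y(o) = -120*o
-551 - y(-66) = -551 - (-120)*(-66) = -551 - 1*7920 = -551 - 7920 = -8471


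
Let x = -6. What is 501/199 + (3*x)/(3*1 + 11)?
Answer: 1716/1393 ≈ 1.2319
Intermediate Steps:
501/199 + (3*x)/(3*1 + 11) = 501/199 + (3*(-6))/(3*1 + 11) = 501*(1/199) - 18/(3 + 11) = 501/199 - 18/14 = 501/199 - 18*1/14 = 501/199 - 9/7 = 1716/1393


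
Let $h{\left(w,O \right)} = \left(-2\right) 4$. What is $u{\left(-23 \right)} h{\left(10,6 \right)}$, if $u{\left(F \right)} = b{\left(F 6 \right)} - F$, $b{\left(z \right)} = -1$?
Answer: $-176$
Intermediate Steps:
$h{\left(w,O \right)} = -8$
$u{\left(F \right)} = -1 - F$
$u{\left(-23 \right)} h{\left(10,6 \right)} = \left(-1 - -23\right) \left(-8\right) = \left(-1 + 23\right) \left(-8\right) = 22 \left(-8\right) = -176$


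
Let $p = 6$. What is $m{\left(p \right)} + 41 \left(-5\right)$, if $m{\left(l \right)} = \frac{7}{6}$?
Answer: $- \frac{1223}{6} \approx -203.83$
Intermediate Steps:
$m{\left(l \right)} = \frac{7}{6}$ ($m{\left(l \right)} = 7 \cdot \frac{1}{6} = \frac{7}{6}$)
$m{\left(p \right)} + 41 \left(-5\right) = \frac{7}{6} + 41 \left(-5\right) = \frac{7}{6} - 205 = - \frac{1223}{6}$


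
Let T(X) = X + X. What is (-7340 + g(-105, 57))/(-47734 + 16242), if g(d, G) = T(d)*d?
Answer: -7355/15746 ≈ -0.46710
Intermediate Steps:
T(X) = 2*X
g(d, G) = 2*d² (g(d, G) = (2*d)*d = 2*d²)
(-7340 + g(-105, 57))/(-47734 + 16242) = (-7340 + 2*(-105)²)/(-47734 + 16242) = (-7340 + 2*11025)/(-31492) = (-7340 + 22050)*(-1/31492) = 14710*(-1/31492) = -7355/15746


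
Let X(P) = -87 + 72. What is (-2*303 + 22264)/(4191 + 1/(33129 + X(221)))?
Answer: 6026748/1166225 ≈ 5.1677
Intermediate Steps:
X(P) = -15
(-2*303 + 22264)/(4191 + 1/(33129 + X(221))) = (-2*303 + 22264)/(4191 + 1/(33129 - 15)) = (-606 + 22264)/(4191 + 1/33114) = 21658/(4191 + 1/33114) = 21658/(138780775/33114) = 21658*(33114/138780775) = 6026748/1166225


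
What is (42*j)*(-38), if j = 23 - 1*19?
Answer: -6384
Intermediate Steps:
j = 4 (j = 23 - 19 = 4)
(42*j)*(-38) = (42*4)*(-38) = 168*(-38) = -6384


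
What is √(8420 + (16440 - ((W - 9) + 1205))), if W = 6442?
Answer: √17222 ≈ 131.23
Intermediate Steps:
√(8420 + (16440 - ((W - 9) + 1205))) = √(8420 + (16440 - ((6442 - 9) + 1205))) = √(8420 + (16440 - (6433 + 1205))) = √(8420 + (16440 - 1*7638)) = √(8420 + (16440 - 7638)) = √(8420 + 8802) = √17222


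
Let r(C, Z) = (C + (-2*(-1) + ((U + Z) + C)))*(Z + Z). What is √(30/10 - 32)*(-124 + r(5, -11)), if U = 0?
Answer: -146*I*√29 ≈ -786.23*I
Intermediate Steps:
r(C, Z) = 2*Z*(2 + Z + 2*C) (r(C, Z) = (C + (-2*(-1) + ((0 + Z) + C)))*(Z + Z) = (C + (2 + (Z + C)))*(2*Z) = (C + (2 + (C + Z)))*(2*Z) = (C + (2 + C + Z))*(2*Z) = (2 + Z + 2*C)*(2*Z) = 2*Z*(2 + Z + 2*C))
√(30/10 - 32)*(-124 + r(5, -11)) = √(30/10 - 32)*(-124 + 2*(-11)*(2 - 11 + 2*5)) = √(30*(⅒) - 32)*(-124 + 2*(-11)*(2 - 11 + 10)) = √(3 - 32)*(-124 + 2*(-11)*1) = √(-29)*(-124 - 22) = (I*√29)*(-146) = -146*I*√29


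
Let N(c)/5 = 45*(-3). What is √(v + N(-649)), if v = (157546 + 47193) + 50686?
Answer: 5*√10190 ≈ 504.73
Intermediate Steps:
N(c) = -675 (N(c) = 5*(45*(-3)) = 5*(-135) = -675)
v = 255425 (v = 204739 + 50686 = 255425)
√(v + N(-649)) = √(255425 - 675) = √254750 = 5*√10190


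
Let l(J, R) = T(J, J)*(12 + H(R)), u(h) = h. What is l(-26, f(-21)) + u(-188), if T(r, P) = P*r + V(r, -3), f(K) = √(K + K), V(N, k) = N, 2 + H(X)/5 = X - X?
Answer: 1112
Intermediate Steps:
H(X) = -10 (H(X) = -10 + 5*(X - X) = -10 + 5*0 = -10 + 0 = -10)
f(K) = √2*√K (f(K) = √(2*K) = √2*√K)
T(r, P) = r + P*r (T(r, P) = P*r + r = r + P*r)
l(J, R) = 2*J*(1 + J) (l(J, R) = (J*(1 + J))*(12 - 10) = (J*(1 + J))*2 = 2*J*(1 + J))
l(-26, f(-21)) + u(-188) = 2*(-26)*(1 - 26) - 188 = 2*(-26)*(-25) - 188 = 1300 - 188 = 1112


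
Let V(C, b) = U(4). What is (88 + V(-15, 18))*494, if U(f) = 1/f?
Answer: 87191/2 ≈ 43596.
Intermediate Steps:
V(C, b) = ¼ (V(C, b) = 1/4 = ¼)
(88 + V(-15, 18))*494 = (88 + ¼)*494 = (353/4)*494 = 87191/2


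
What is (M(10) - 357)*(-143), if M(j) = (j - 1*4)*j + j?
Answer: 41041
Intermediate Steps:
M(j) = j + j*(-4 + j) (M(j) = (j - 4)*j + j = (-4 + j)*j + j = j*(-4 + j) + j = j + j*(-4 + j))
(M(10) - 357)*(-143) = (10*(-3 + 10) - 357)*(-143) = (10*7 - 357)*(-143) = (70 - 357)*(-143) = -287*(-143) = 41041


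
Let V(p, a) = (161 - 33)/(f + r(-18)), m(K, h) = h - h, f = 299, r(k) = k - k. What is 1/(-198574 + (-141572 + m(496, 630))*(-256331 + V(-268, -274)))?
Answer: 299/10850420912426 ≈ 2.7557e-11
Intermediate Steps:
r(k) = 0
m(K, h) = 0
V(p, a) = 128/299 (V(p, a) = (161 - 33)/(299 + 0) = 128/299)
1/(-198574 + (-141572 + m(496, 630))*(-256331 + V(-268, -274))) = 1/(-198574 + (-141572 + 0)*(-256331 + 128/299)) = 1/(-198574 - 141572*(-76642841/299)) = 1/(-198574 + 10850480286052/299) = 1/(10850420912426/299) = 299/10850420912426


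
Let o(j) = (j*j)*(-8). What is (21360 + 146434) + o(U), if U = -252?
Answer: -340238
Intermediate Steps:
o(j) = -8*j² (o(j) = j²*(-8) = -8*j²)
(21360 + 146434) + o(U) = (21360 + 146434) - 8*(-252)² = 167794 - 8*63504 = 167794 - 508032 = -340238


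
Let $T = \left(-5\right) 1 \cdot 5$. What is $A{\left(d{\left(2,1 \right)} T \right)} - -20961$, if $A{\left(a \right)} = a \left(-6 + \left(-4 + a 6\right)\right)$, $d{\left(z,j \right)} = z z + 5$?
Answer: $326961$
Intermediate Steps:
$d{\left(z,j \right)} = 5 + z^{2}$ ($d{\left(z,j \right)} = z^{2} + 5 = 5 + z^{2}$)
$T = -25$ ($T = \left(-5\right) 5 = -25$)
$A{\left(a \right)} = a \left(-10 + 6 a\right)$ ($A{\left(a \right)} = a \left(-6 + \left(-4 + 6 a\right)\right) = a \left(-10 + 6 a\right)$)
$A{\left(d{\left(2,1 \right)} T \right)} - -20961 = 2 \left(5 + 2^{2}\right) \left(-25\right) \left(-5 + 3 \left(5 + 2^{2}\right) \left(-25\right)\right) - -20961 = 2 \left(5 + 4\right) \left(-25\right) \left(-5 + 3 \left(5 + 4\right) \left(-25\right)\right) + 20961 = 2 \cdot 9 \left(-25\right) \left(-5 + 3 \cdot 9 \left(-25\right)\right) + 20961 = 2 \left(-225\right) \left(-5 + 3 \left(-225\right)\right) + 20961 = 2 \left(-225\right) \left(-5 - 675\right) + 20961 = 2 \left(-225\right) \left(-680\right) + 20961 = 306000 + 20961 = 326961$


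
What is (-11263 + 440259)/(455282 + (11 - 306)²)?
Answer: 428996/542307 ≈ 0.79106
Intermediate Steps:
(-11263 + 440259)/(455282 + (11 - 306)²) = 428996/(455282 + (-295)²) = 428996/(455282 + 87025) = 428996/542307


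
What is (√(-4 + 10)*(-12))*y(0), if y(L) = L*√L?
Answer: 0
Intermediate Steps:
y(L) = L^(3/2)
(√(-4 + 10)*(-12))*y(0) = (√(-4 + 10)*(-12))*0^(3/2) = (√6*(-12))*0 = -12*√6*0 = 0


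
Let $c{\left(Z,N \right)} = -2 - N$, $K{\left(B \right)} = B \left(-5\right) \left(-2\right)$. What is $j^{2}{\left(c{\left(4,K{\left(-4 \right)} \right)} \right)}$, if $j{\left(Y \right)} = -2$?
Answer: $4$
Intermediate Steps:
$K{\left(B \right)} = 10 B$ ($K{\left(B \right)} = - 5 B \left(-2\right) = 10 B$)
$j^{2}{\left(c{\left(4,K{\left(-4 \right)} \right)} \right)} = \left(-2\right)^{2} = 4$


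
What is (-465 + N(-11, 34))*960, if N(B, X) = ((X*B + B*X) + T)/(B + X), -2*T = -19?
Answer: -10976160/23 ≈ -4.7722e+5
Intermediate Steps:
T = 19/2 (T = -½*(-19) = 19/2 ≈ 9.5000)
N(B, X) = (19/2 + 2*B*X)/(B + X) (N(B, X) = ((X*B + B*X) + 19/2)/(B + X) = ((B*X + B*X) + 19/2)/(B + X) = (2*B*X + 19/2)/(B + X) = (19/2 + 2*B*X)/(B + X))
(-465 + N(-11, 34))*960 = (-465 + (19/2 + 2*(-11)*34)/(-11 + 34))*960 = (-465 + (19/2 - 748)/23)*960 = (-465 + (1/23)*(-1477/2))*960 = (-465 - 1477/46)*960 = -22867/46*960 = -10976160/23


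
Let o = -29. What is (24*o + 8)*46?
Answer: -31648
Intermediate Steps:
(24*o + 8)*46 = (24*(-29) + 8)*46 = (-696 + 8)*46 = -688*46 = -31648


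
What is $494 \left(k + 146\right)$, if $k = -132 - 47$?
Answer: $-16302$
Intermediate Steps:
$k = -179$ ($k = -132 - 47 = -179$)
$494 \left(k + 146\right) = 494 \left(-179 + 146\right) = 494 \left(-33\right) = -16302$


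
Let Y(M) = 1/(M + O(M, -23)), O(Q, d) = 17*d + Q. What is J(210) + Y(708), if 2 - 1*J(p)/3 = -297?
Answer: 919426/1025 ≈ 897.00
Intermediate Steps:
J(p) = 897 (J(p) = 6 - 3*(-297) = 6 + 891 = 897)
O(Q, d) = Q + 17*d
Y(M) = 1/(-391 + 2*M) (Y(M) = 1/(M + (M + 17*(-23))) = 1/(M + (M - 391)) = 1/(M + (-391 + M)) = 1/(-391 + 2*M))
J(210) + Y(708) = 897 + 1/(-391 + 2*708) = 897 + 1/(-391 + 1416) = 897 + 1/1025 = 919426/1025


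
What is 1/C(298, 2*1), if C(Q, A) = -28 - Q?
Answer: -1/326 ≈ -0.0030675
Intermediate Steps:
1/C(298, 2*1) = 1/(-28 - 1*298) = 1/(-28 - 298) = 1/(-326) = -1/326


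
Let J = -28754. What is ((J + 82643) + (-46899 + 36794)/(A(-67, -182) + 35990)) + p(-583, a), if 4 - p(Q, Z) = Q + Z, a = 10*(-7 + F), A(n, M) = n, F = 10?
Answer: 1955853553/35923 ≈ 54446.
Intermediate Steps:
a = 30 (a = 10*(-7 + 10) = 10*3 = 30)
p(Q, Z) = 4 - Q - Z (p(Q, Z) = 4 - (Q + Z) = 4 + (-Q - Z) = 4 - Q - Z)
((J + 82643) + (-46899 + 36794)/(A(-67, -182) + 35990)) + p(-583, a) = ((-28754 + 82643) + (-46899 + 36794)/(-67 + 35990)) + (4 - 1*(-583) - 1*30) = (53889 - 10105/35923) + (4 + 583 - 30) = (53889 - 10105*1/35923) + 557 = (53889 - 10105/35923) + 557 = 1935844442/35923 + 557 = 1955853553/35923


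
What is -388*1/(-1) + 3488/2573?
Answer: 1001812/2573 ≈ 389.36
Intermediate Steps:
-388*1/(-1) + 3488/2573 = -388*(-1) + 3488*(1/2573) = 388 + 3488/2573 = 1001812/2573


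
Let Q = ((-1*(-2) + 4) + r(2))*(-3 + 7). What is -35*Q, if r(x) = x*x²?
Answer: -1960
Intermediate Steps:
r(x) = x³
Q = 56 (Q = ((-1*(-2) + 4) + 2³)*(-3 + 7) = ((2 + 4) + 8)*4 = (6 + 8)*4 = 14*4 = 56)
-35*Q = -35*56 = -1960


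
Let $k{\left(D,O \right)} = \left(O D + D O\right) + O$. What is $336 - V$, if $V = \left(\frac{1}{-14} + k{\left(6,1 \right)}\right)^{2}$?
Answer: $\frac{33095}{196} \approx 168.85$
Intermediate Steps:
$k{\left(D,O \right)} = O + 2 D O$ ($k{\left(D,O \right)} = \left(D O + D O\right) + O = 2 D O + O = O + 2 D O$)
$V = \frac{32761}{196}$ ($V = \left(\frac{1}{-14} + 1 \left(1 + 2 \cdot 6\right)\right)^{2} = \left(- \frac{1}{14} + 1 \left(1 + 12\right)\right)^{2} = \left(- \frac{1}{14} + 1 \cdot 13\right)^{2} = \left(- \frac{1}{14} + 13\right)^{2} = \left(\frac{181}{14}\right)^{2} = \frac{32761}{196} \approx 167.15$)
$336 - V = 336 - \frac{32761}{196} = \frac{33095}{196}$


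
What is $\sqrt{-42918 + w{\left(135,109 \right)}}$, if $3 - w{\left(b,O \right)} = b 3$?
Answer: $38 i \sqrt{30} \approx 208.13 i$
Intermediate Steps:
$w{\left(b,O \right)} = 3 - 3 b$ ($w{\left(b,O \right)} = 3 - b 3 = 3 - 3 b$)
$\sqrt{-42918 + w{\left(135,109 \right)}} = \sqrt{-42918 + \left(3 - 405\right)} = \sqrt{-42918 - 402} = \sqrt{-43320} = 38 i \sqrt{30}$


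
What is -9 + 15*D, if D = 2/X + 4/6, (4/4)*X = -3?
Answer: -9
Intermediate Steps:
X = -3
D = 0 (D = 2/(-3) + 4/6 = 2*(-1/3) + 4*(1/6) = -2/3 + 2/3 = 0)
-9 + 15*D = -9 + 15*0 = -9 + 0 = -9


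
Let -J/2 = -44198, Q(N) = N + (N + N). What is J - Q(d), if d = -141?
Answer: 88819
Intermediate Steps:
Q(N) = 3*N (Q(N) = N + 2*N = 3*N)
J = 88396 (J = -2*(-44198) = 88396)
J - Q(d) = 88396 - 3*(-141) = 88396 - 1*(-423) = 88396 + 423 = 88819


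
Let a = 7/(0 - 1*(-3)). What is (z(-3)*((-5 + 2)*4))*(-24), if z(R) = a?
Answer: 672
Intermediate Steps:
a = 7/3 (a = 7/(0 + 3) = 7/3 ≈ 2.3333)
z(R) = 7/3
(z(-3)*((-5 + 2)*4))*(-24) = (7*((-5 + 2)*4)/3)*(-24) = (7*(-3*4)/3)*(-24) = ((7/3)*(-12))*(-24) = -28*(-24) = 672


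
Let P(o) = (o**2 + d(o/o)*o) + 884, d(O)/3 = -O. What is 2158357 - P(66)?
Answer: 2153315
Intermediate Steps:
d(O) = -3*O (d(O) = 3*(-O) = -3*O)
P(o) = 884 + o**2 - 3*o (P(o) = (o**2 + (-3*o/o)*o) + 884 = (o**2 + (-3*1)*o) + 884 = (o**2 - 3*o) + 884 = 884 + o**2 - 3*o)
2158357 - P(66) = 2158357 - (884 + 66**2 - 3*66) = 2158357 - (884 + 4356 - 198) = 2158357 - 1*5042 = 2158357 - 5042 = 2153315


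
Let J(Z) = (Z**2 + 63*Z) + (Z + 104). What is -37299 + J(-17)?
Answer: -37994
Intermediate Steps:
J(Z) = 104 + Z**2 + 64*Z (J(Z) = (Z**2 + 63*Z) + (104 + Z) = 104 + Z**2 + 64*Z)
-37299 + J(-17) = -37299 + (104 + (-17)**2 + 64*(-17)) = -37299 + (104 + 289 - 1088) = -37299 - 695 = -37994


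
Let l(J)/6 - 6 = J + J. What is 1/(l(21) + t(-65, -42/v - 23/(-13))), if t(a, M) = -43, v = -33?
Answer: 1/245 ≈ 0.0040816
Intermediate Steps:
l(J) = 36 + 12*J (l(J) = 36 + 6*(J + J) = 36 + 6*(2*J) = 36 + 12*J)
1/(l(21) + t(-65, -42/v - 23/(-13))) = 1/((36 + 12*21) - 43) = 1/((36 + 252) - 43) = 1/(288 - 43) = 1/245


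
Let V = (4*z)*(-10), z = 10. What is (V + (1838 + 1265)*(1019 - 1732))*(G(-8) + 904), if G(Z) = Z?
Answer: -1982703744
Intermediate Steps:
V = -400 (V = (4*10)*(-10) = 40*(-10) = -400)
(V + (1838 + 1265)*(1019 - 1732))*(G(-8) + 904) = (-400 + (1838 + 1265)*(1019 - 1732))*(-8 + 904) = (-400 + 3103*(-713))*896 = (-400 - 2212439)*896 = -2212839*896 = -1982703744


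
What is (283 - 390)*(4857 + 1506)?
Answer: -680841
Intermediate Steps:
(283 - 390)*(4857 + 1506) = -107*6363 = -680841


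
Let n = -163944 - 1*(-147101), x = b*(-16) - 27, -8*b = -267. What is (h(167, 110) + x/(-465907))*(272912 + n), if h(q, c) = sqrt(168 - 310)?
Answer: 143654709/465907 + 256069*I*sqrt(142) ≈ 308.33 + 3.0514e+6*I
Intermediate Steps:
b = 267/8 (b = -1/8*(-267) = 267/8 ≈ 33.375)
x = -561 (x = (267/8)*(-16) - 27 = -534 - 27 = -561)
h(q, c) = I*sqrt(142) (h(q, c) = sqrt(-142) = I*sqrt(142))
n = -16843 (n = -163944 + 147101 = -16843)
(h(167, 110) + x/(-465907))*(272912 + n) = (I*sqrt(142) - 561/(-465907))*(272912 - 16843) = (I*sqrt(142) - 561*(-1/465907))*256069 = (I*sqrt(142) + 561/465907)*256069 = (561/465907 + I*sqrt(142))*256069 = 143654709/465907 + 256069*I*sqrt(142)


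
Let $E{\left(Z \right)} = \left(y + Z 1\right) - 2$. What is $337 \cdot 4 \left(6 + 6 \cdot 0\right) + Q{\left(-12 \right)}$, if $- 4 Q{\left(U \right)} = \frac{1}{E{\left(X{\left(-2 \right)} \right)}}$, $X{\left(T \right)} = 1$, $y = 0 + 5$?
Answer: $\frac{129407}{16} \approx 8087.9$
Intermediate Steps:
$y = 5$
$E{\left(Z \right)} = 3 + Z$ ($E{\left(Z \right)} = \left(5 + Z 1\right) - 2 = \left(5 + Z\right) - 2 = 3 + Z$)
$Q{\left(U \right)} = - \frac{1}{16}$ ($Q{\left(U \right)} = - \frac{1}{4 \left(3 + 1\right)} = - \frac{1}{4 \cdot 4} = \left(- \frac{1}{4}\right) \frac{1}{4} = - \frac{1}{16}$)
$337 \cdot 4 \left(6 + 6 \cdot 0\right) + Q{\left(-12 \right)} = 337 \cdot 4 \left(6 + 6 \cdot 0\right) - \frac{1}{16} = 337 \cdot 4 \left(6 + 0\right) - \frac{1}{16} = 337 \cdot 4 \cdot 6 - \frac{1}{16} = 337 \cdot 24 - \frac{1}{16} = 8088 - \frac{1}{16} = \frac{129407}{16}$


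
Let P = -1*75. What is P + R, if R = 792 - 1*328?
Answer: 389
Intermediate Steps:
R = 464 (R = 792 - 328 = 464)
P = -75
P + R = -75 + 464 = 389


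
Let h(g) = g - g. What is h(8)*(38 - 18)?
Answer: 0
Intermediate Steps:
h(g) = 0
h(8)*(38 - 18) = 0*(38 - 18) = 0*20 = 0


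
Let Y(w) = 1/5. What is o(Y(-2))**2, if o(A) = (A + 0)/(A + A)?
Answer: 1/4 ≈ 0.25000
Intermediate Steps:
Y(w) = 1/5
o(A) = 1/2 (o(A) = A/((2*A)) = A*(1/(2*A)) = 1/2)
o(Y(-2))**2 = (1/2)**2 = 1/4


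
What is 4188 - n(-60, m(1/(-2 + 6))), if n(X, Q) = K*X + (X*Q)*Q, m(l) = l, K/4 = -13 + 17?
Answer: 20607/4 ≈ 5151.8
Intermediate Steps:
K = 16 (K = 4*(-13 + 17) = 4*4 = 16)
n(X, Q) = 16*X + X*Q**2 (n(X, Q) = 16*X + (X*Q)*Q = 16*X + (Q*X)*Q = 16*X + X*Q**2)
4188 - n(-60, m(1/(-2 + 6))) = 4188 - (-60)*(16 + (1/(-2 + 6))**2) = 4188 - (-60)*(16 + (1/4)**2) = 4188 - (-60)*(16 + 1/16) = 4188 - (-60)*257/16 = 4188 - 1*(-3855/4) = 4188 + 3855/4 = 20607/4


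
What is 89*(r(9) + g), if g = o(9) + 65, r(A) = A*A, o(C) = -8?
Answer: 12282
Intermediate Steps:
r(A) = A²
g = 57 (g = -8 + 65 = 57)
89*(r(9) + g) = 89*(9² + 57) = 89*(81 + 57) = 89*138 = 12282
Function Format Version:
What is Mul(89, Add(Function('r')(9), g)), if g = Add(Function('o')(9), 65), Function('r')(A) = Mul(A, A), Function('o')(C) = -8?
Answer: 12282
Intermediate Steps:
Function('r')(A) = Pow(A, 2)
g = 57 (g = Add(-8, 65) = 57)
Mul(89, Add(Function('r')(9), g)) = Mul(89, Add(Pow(9, 2), 57)) = Mul(89, Add(81, 57)) = Mul(89, 138) = 12282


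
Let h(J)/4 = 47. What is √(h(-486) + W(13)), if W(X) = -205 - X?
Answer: I*√30 ≈ 5.4772*I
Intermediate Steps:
h(J) = 188 (h(J) = 4*47 = 188)
√(h(-486) + W(13)) = √(188 + (-205 - 1*13)) = √(188 + (-205 - 13)) = √(188 - 218) = √(-30) = I*√30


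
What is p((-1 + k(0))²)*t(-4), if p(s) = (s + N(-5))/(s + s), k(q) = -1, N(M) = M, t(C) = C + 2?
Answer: ¼ ≈ 0.25000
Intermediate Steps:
t(C) = 2 + C
p(s) = (-5 + s)/(2*s) (p(s) = (s - 5)/(s + s) = (-5 + s)/((2*s)) = (-5 + s)*(1/(2*s)) = (-5 + s)/(2*s))
p((-1 + k(0))²)*t(-4) = ((-5 + (-1 - 1)²)/(2*((-1 - 1)²)))*(2 - 4) = ((-5 + (-2)²)/(2*((-2)²)))*(-2) = ((½)*(-5 + 4)/4)*(-2) = ((½)*(¼)*(-1))*(-2) = -⅛*(-2) = ¼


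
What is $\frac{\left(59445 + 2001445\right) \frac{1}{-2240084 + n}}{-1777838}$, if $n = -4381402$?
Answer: $\frac{1030445}{5885964713634} \approx 1.7507 \cdot 10^{-7}$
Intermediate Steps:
$\frac{\left(59445 + 2001445\right) \frac{1}{-2240084 + n}}{-1777838} = \frac{\left(59445 + 2001445\right) \frac{1}{-2240084 - 4381402}}{-1777838} = \frac{2060890}{-6621486} \left(- \frac{1}{1777838}\right) = 2060890 \left(- \frac{1}{6621486}\right) \left(- \frac{1}{1777838}\right) = \left(- \frac{1030445}{3310743}\right) \left(- \frac{1}{1777838}\right) = \frac{1030445}{5885964713634}$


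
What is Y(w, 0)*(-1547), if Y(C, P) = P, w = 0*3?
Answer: 0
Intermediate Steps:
w = 0
Y(w, 0)*(-1547) = 0*(-1547) = 0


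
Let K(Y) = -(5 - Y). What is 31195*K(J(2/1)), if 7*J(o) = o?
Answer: -1029435/7 ≈ -1.4706e+5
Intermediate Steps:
J(o) = o/7
K(Y) = -5 + Y
31195*K(J(2/1)) = 31195*(-5 + (2/1)/7) = 31195*(-5 + (2*1)/7) = 31195*(-5 + (1/7)*2) = 31195*(-5 + 2/7) = 31195*(-33/7) = -1029435/7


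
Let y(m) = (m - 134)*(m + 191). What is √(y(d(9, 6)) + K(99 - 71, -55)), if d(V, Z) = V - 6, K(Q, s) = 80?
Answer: I*√25334 ≈ 159.17*I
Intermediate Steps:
d(V, Z) = -6 + V
y(m) = (-134 + m)*(191 + m)
√(y(d(9, 6)) + K(99 - 71, -55)) = √((-25594 + (-6 + 9)² + 57*(-6 + 9)) + 80) = √((-25594 + 3² + 57*3) + 80) = √((-25594 + 9 + 171) + 80) = √(-25414 + 80) = √(-25334) = I*√25334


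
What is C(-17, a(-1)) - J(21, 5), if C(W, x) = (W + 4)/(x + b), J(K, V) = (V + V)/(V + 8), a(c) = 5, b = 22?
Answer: -439/351 ≈ -1.2507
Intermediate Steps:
J(K, V) = 2*V/(8 + V) (J(K, V) = (2*V)/(8 + V) = 2*V/(8 + V))
C(W, x) = (4 + W)/(22 + x) (C(W, x) = (W + 4)/(x + 22) = (4 + W)/(22 + x))
C(-17, a(-1)) - J(21, 5) = (4 - 17)/(22 + 5) - 2*5/(8 + 5) = -13/27 - 2*5/13 = (1/27)*(-13) - 2*5/13 = -13/27 - 1*10/13 = -13/27 - 10/13 = -439/351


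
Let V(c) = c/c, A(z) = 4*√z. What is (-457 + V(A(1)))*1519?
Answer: -692664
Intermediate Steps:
V(c) = 1
(-457 + V(A(1)))*1519 = (-457 + 1)*1519 = -456*1519 = -692664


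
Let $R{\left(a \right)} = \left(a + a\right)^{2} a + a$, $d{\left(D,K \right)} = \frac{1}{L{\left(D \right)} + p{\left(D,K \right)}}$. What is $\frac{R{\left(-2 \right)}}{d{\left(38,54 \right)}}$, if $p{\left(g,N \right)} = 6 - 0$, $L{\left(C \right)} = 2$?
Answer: $-272$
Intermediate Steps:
$p{\left(g,N \right)} = 6$ ($p{\left(g,N \right)} = 6 + 0 = 6$)
$d{\left(D,K \right)} = \frac{1}{8}$ ($d{\left(D,K \right)} = \frac{1}{2 + 6} = \frac{1}{8}$)
$R{\left(a \right)} = a + 4 a^{3}$ ($R{\left(a \right)} = \left(2 a\right)^{2} a + a = 4 a^{2} a + a = 4 a^{3} + a = a + 4 a^{3}$)
$\frac{R{\left(-2 \right)}}{d{\left(38,54 \right)}} = \left(-2 + 4 \left(-2\right)^{3}\right) \frac{1}{\frac{1}{8}} = \left(-2 + 4 \left(-8\right)\right) 8 = \left(-2 - 32\right) 8 = \left(-34\right) 8 = -272$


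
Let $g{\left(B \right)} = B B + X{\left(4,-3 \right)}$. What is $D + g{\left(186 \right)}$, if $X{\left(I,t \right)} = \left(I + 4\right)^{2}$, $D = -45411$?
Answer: $-10751$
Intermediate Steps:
$X{\left(I,t \right)} = \left(4 + I\right)^{2}$
$g{\left(B \right)} = 64 + B^{2}$ ($g{\left(B \right)} = B B + \left(4 + 4\right)^{2} = B^{2} + 8^{2} = B^{2} + 64 = 64 + B^{2}$)
$D + g{\left(186 \right)} = -45411 + \left(64 + 186^{2}\right) = -45411 + \left(64 + 34596\right) = -45411 + 34660 = -10751$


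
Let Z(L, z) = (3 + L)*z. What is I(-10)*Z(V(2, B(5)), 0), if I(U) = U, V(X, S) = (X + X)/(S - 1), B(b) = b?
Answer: 0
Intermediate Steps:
V(X, S) = 2*X/(-1 + S) (V(X, S) = (2*X)/(-1 + S) = 2*X/(-1 + S))
Z(L, z) = z*(3 + L)
I(-10)*Z(V(2, B(5)), 0) = -0*(3 + 2*2/(-1 + 5)) = -0*(3 + 2*2/4) = -0*(3 + 2*2*(¼)) = -0*(3 + 1) = -0*4 = -10*0 = 0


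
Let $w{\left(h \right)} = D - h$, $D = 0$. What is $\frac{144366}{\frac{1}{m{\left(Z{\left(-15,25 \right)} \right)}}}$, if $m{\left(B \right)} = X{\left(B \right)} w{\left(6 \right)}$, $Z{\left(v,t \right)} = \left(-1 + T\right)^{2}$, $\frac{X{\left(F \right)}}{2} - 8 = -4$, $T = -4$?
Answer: $-6929568$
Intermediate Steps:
$X{\left(F \right)} = 8$ ($X{\left(F \right)} = 16 + 2 \left(-4\right) = 16 - 8 = 8$)
$w{\left(h \right)} = - h$ ($w{\left(h \right)} = 0 - h = - h$)
$Z{\left(v,t \right)} = 25$ ($Z{\left(v,t \right)} = \left(-1 - 4\right)^{2} = \left(-5\right)^{2} = 25$)
$m{\left(B \right)} = -48$ ($m{\left(B \right)} = 8 \left(\left(-1\right) 6\right) = 8 \left(-6\right) = -48$)
$\frac{144366}{\frac{1}{m{\left(Z{\left(-15,25 \right)} \right)}}} = \frac{144366}{\frac{1}{-48}} = \frac{144366}{- \frac{1}{48}} = 144366 \left(-48\right) = -6929568$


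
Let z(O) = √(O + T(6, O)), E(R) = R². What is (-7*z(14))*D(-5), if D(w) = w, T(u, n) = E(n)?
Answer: 35*√210 ≈ 507.20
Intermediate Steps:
T(u, n) = n²
z(O) = √(O + O²)
(-7*z(14))*D(-5) = -7*√14*√(1 + 14)*(-5) = -7*√210*(-5) = 35*√210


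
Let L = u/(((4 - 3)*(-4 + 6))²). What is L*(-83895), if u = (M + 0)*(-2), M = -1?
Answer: -83895/2 ≈ -41948.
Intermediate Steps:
u = 2 (u = (-1 + 0)*(-2) = -1*(-2) = 2)
L = ½ (L = 2/(((4 - 3)*(-4 + 6))²) = 2/((1*2)²) = 2/(2²) = 2/4 = 2*(¼) = ½ ≈ 0.50000)
L*(-83895) = (½)*(-83895) = -83895/2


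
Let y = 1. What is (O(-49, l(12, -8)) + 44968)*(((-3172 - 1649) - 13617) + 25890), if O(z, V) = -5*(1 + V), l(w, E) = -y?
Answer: 335101536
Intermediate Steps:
l(w, E) = -1 (l(w, E) = -1*1 = -1)
O(z, V) = -5 - 5*V
(O(-49, l(12, -8)) + 44968)*(((-3172 - 1649) - 13617) + 25890) = ((-5 - 5*(-1)) + 44968)*(((-3172 - 1649) - 13617) + 25890) = ((-5 + 5) + 44968)*((-4821 - 13617) + 25890) = (0 + 44968)*(-18438 + 25890) = 44968*7452 = 335101536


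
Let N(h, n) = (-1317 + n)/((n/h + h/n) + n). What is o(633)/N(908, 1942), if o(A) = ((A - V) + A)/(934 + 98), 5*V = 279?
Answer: 345814079189/94779310000 ≈ 3.6486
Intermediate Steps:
V = 279/5 (V = (⅕)*279 = 279/5 ≈ 55.800)
N(h, n) = (-1317 + n)/(n + h/n + n/h) (N(h, n) = (-1317 + n)/((h/n + n/h) + n) = (-1317 + n)/(n + h/n + n/h))
o(A) = -93/1720 + A/516 (o(A) = ((A - 1*279/5) + A)/(934 + 98) = ((A - 279/5) + A)/1032 = ((-279/5 + A) + A)*(1/1032) = (-279/5 + 2*A)*(1/1032) = -93/1720 + A/516)
o(633)/N(908, 1942) = (-93/1720 + (1/516)*633)/((908*1942*(-1317 + 1942)/(908² + 1942² + 908*1942²))) = (-93/1720 + 211/172)/((908*1942*625/(824464 + 3771364 + 908*3771364))) = 2017/(1720*((908*1942*625/(824464 + 3771364 + 3424398512)))) = 2017/(1720*((908*1942*625/3428994340))) = 2017/(1720*((908*1942*(1/3428994340)*625))) = 2017/(1720*(55104250/171449717)) = (2017/1720)*(171449717/55104250) = 345814079189/94779310000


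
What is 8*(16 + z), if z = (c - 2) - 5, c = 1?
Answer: 80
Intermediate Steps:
z = -6 (z = (1 - 2) - 5 = -1 - 5 = -6)
8*(16 + z) = 8*(16 - 6) = 8*10 = 80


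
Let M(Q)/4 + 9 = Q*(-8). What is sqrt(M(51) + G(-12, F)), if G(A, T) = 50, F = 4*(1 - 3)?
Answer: I*sqrt(1618) ≈ 40.224*I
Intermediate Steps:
F = -8 (F = 4*(-2) = -8)
M(Q) = -36 - 32*Q (M(Q) = -36 + 4*(Q*(-8)) = -36 + 4*(-8*Q) = -36 - 32*Q)
sqrt(M(51) + G(-12, F)) = sqrt((-36 - 32*51) + 50) = sqrt((-36 - 1632) + 50) = sqrt(-1668 + 50) = sqrt(-1618) = I*sqrt(1618)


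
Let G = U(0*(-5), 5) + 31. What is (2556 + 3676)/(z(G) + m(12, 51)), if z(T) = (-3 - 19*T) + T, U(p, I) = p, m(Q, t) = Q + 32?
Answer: -6232/517 ≈ -12.054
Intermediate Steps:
m(Q, t) = 32 + Q
G = 31 (G = 0*(-5) + 31 = 0 + 31 = 31)
z(T) = -3 - 18*T
(2556 + 3676)/(z(G) + m(12, 51)) = (2556 + 3676)/((-3 - 18*31) + (32 + 12)) = 6232/((-3 - 558) + 44) = 6232/(-561 + 44) = 6232/(-517) = 6232*(-1/517) = -6232/517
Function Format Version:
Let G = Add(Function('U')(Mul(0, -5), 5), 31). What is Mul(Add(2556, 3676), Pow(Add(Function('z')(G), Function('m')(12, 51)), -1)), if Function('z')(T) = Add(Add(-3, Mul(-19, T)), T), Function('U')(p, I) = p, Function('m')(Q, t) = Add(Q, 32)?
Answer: Rational(-6232, 517) ≈ -12.054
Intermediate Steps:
Function('m')(Q, t) = Add(32, Q)
G = 31 (G = Add(Mul(0, -5), 31) = Add(0, 31) = 31)
Function('z')(T) = Add(-3, Mul(-18, T))
Mul(Add(2556, 3676), Pow(Add(Function('z')(G), Function('m')(12, 51)), -1)) = Mul(Add(2556, 3676), Pow(Add(Add(-3, Mul(-18, 31)), Add(32, 12)), -1)) = Mul(6232, Pow(Add(Add(-3, -558), 44), -1)) = Mul(6232, Pow(Add(-561, 44), -1)) = Mul(6232, Pow(-517, -1)) = Mul(6232, Rational(-1, 517)) = Rational(-6232, 517)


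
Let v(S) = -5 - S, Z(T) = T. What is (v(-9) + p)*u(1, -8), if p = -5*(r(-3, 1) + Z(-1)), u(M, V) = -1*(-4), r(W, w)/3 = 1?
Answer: -24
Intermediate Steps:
r(W, w) = 3 (r(W, w) = 3*1 = 3)
u(M, V) = 4
p = -10 (p = -5*(3 - 1) = -5*2 = -10)
(v(-9) + p)*u(1, -8) = ((-5 - 1*(-9)) - 10)*4 = ((-5 + 9) - 10)*4 = (4 - 10)*4 = -6*4 = -24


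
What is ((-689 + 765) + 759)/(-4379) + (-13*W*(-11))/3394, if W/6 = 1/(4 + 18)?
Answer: -2663209/14862326 ≈ -0.17919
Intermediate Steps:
W = 3/11 (W = 6/(4 + 18) = 6/22 = 6*(1/22) = 3/11 ≈ 0.27273)
((-689 + 765) + 759)/(-4379) + (-13*W*(-11))/3394 = ((-689 + 765) + 759)/(-4379) + (-13*3/11*(-11))/3394 = (76 + 759)*(-1/4379) - 39/11*(-11)*(1/3394) = 835*(-1/4379) + 39*(1/3394) = -835/4379 + 39/3394 = -2663209/14862326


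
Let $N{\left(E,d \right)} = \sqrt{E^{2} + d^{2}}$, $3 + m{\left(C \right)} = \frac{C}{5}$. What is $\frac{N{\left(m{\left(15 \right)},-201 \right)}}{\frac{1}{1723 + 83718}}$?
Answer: $17173641$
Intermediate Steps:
$m{\left(C \right)} = -3 + \frac{C}{5}$
$\frac{N{\left(m{\left(15 \right)},-201 \right)}}{\frac{1}{1723 + 83718}} = \frac{\sqrt{\left(-3 + \frac{1}{5} \cdot 15\right)^{2} + \left(-201\right)^{2}}}{\frac{1}{1723 + 83718}} = \frac{\sqrt{\left(-3 + 3\right)^{2} + 40401}}{\frac{1}{85441}} = \sqrt{0^{2} + 40401} \frac{1}{\frac{1}{85441}} = \sqrt{0 + 40401} \cdot 85441 = \sqrt{40401} \cdot 85441 = 201 \cdot 85441 = 17173641$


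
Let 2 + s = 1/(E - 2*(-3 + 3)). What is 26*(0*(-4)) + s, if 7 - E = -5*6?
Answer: -73/37 ≈ -1.9730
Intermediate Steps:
E = 37 (E = 7 - (-5)*6 = 7 - 1*(-30) = 7 + 30 = 37)
s = -73/37 (s = -2 + 1/(37 - 2*(-3 + 3)) = -2 + 1/(37 - 2*0) = -2 + 1/(37 + 0) = -2 + 1/37 = -73/37 ≈ -1.9730)
26*(0*(-4)) + s = 26*(0*(-4)) - 73/37 = 26*0 - 73/37 = 0 - 73/37 = -73/37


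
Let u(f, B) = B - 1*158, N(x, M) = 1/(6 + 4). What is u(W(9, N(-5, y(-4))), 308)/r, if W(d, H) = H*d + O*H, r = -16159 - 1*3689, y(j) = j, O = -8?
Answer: -25/3308 ≈ -0.0075574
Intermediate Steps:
N(x, M) = 1/10
r = -19848 (r = -16159 - 3689 = -19848)
W(d, H) = -8*H + H*d (W(d, H) = H*d - 8*H = -8*H + H*d)
u(f, B) = -158 + B (u(f, B) = B - 158 = -158 + B)
u(W(9, N(-5, y(-4))), 308)/r = (-158 + 308)/(-19848) = 150*(-1/19848) = -25/3308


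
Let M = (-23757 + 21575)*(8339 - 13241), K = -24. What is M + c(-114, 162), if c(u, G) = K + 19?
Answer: 10696159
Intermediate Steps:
c(u, G) = -5 (c(u, G) = -24 + 19 = -5)
M = 10696164 (M = -2182*(-4902) = 10696164)
M + c(-114, 162) = 10696164 - 5 = 10696159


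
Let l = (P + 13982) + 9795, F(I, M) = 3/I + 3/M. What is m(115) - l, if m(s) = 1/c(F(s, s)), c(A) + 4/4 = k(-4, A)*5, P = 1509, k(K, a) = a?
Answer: -429885/17 ≈ -25287.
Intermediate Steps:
c(A) = -1 + 5*A (c(A) = -1 + A*5 = -1 + 5*A)
l = 25286 (l = (1509 + 13982) + 9795 = 15491 + 9795 = 25286)
m(s) = 1/(-1 + 30/s) (m(s) = 1/(-1 + 5*(3/s + 3/s)) = 1/(-1 + 5*(6/s)) = 1/(-1 + 30/s))
m(115) - l = 115/(30 - 1*115) - 1*25286 = 115/(30 - 115) - 25286 = 115/(-85) - 25286 = 115*(-1/85) - 25286 = -23/17 - 25286 = -429885/17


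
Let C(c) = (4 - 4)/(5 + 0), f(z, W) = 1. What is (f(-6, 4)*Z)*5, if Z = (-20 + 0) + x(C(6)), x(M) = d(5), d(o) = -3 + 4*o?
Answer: -15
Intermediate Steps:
C(c) = 0 (C(c) = 0/5 = 0*(⅕) = 0)
x(M) = 17 (x(M) = -3 + 4*5 = -3 + 20 = 17)
Z = -3 (Z = (-20 + 0) + 17 = -20 + 17 = -3)
(f(-6, 4)*Z)*5 = (1*(-3))*5 = -3*5 = -15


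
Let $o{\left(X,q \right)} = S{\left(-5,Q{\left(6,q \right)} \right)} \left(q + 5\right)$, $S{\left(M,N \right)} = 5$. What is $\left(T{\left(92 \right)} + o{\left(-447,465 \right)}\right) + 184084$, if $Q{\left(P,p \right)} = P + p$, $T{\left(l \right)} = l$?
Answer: $186526$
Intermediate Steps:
$o{\left(X,q \right)} = 25 + 5 q$ ($o{\left(X,q \right)} = 5 \left(q + 5\right) = 5 \left(5 + q\right) = 25 + 5 q$)
$\left(T{\left(92 \right)} + o{\left(-447,465 \right)}\right) + 184084 = \left(92 + \left(25 + 5 \cdot 465\right)\right) + 184084 = \left(92 + \left(25 + 2325\right)\right) + 184084 = \left(92 + 2350\right) + 184084 = 2442 + 184084 = 186526$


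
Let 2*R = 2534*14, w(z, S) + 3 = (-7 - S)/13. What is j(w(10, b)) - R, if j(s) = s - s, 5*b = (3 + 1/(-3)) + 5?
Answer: -17738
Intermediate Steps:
b = 23/15 (b = ((3 + 1/(-3)) + 5)/5 = ((3 + 1*(-1/3)) + 5)/5 = ((3 - 1/3) + 5)/5 = (8/3 + 5)/5 = (1/5)*(23/3) = 23/15 ≈ 1.5333)
w(z, S) = -46/13 - S/13 (w(z, S) = -3 + (-7 - S)/13 = -3 + (-7 - S)*(1/13) = -3 + (-7/13 - S/13) = -46/13 - S/13)
j(s) = 0
R = 17738 (R = (2534*14)/2 = (1/2)*35476 = 17738)
j(w(10, b)) - R = 0 - 1*17738 = 0 - 17738 = -17738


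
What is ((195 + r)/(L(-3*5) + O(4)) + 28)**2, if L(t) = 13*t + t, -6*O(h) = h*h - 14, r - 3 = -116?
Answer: 303526084/398161 ≈ 762.32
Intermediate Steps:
r = -113 (r = 3 - 116 = -113)
O(h) = 7/3 - h**2/6 (O(h) = -(h*h - 14)/6 = -(h**2 - 14)/6 = -(-14 + h**2)/6 = 7/3 - h**2/6)
L(t) = 14*t
((195 + r)/(L(-3*5) + O(4)) + 28)**2 = ((195 - 113)/(14*(-3*5) + (7/3 - 1/6*4**2)) + 28)**2 = (82/(14*(-15) + (7/3 - 1/6*16)) + 28)**2 = (82/(-210 + (7/3 - 8/3)) + 28)**2 = (82/(-210 - 1/3) + 28)**2 = (82/(-631/3) + 28)**2 = (82*(-3/631) + 28)**2 = (-246/631 + 28)**2 = (17422/631)**2 = 303526084/398161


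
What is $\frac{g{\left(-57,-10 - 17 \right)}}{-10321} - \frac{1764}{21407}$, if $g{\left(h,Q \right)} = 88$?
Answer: $- \frac{20090060}{220941647} \approx -0.090929$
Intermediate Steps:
$\frac{g{\left(-57,-10 - 17 \right)}}{-10321} - \frac{1764}{21407} = \frac{88}{-10321} - \frac{1764}{21407} = 88 \left(- \frac{1}{10321}\right) - \frac{1764}{21407} = - \frac{88}{10321} - \frac{1764}{21407} = - \frac{20090060}{220941647}$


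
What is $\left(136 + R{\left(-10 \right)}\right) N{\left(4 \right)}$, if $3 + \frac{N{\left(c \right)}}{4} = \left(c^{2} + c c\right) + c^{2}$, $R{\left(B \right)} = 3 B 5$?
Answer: $-2520$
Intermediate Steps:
$R{\left(B \right)} = 15 B$
$N{\left(c \right)} = -12 + 12 c^{2}$ ($N{\left(c \right)} = -12 + 4 \left(\left(c^{2} + c c\right) + c^{2}\right) = -12 + 4 \left(\left(c^{2} + c^{2}\right) + c^{2}\right) = -12 + 4 \left(2 c^{2} + c^{2}\right) = -12 + 4 \cdot 3 c^{2} = -12 + 12 c^{2}$)
$\left(136 + R{\left(-10 \right)}\right) N{\left(4 \right)} = \left(136 + 15 \left(-10\right)\right) \left(-12 + 12 \cdot 4^{2}\right) = \left(136 - 150\right) \left(-12 + 12 \cdot 16\right) = - 14 \left(-12 + 192\right) = \left(-14\right) 180 = -2520$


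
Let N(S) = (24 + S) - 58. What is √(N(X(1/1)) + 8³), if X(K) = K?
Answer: √479 ≈ 21.886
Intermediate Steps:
N(S) = -34 + S
√(N(X(1/1)) + 8³) = √((-34 + 1/1) + 8³) = √((-34 + 1) + 512) = √(-33 + 512) = √479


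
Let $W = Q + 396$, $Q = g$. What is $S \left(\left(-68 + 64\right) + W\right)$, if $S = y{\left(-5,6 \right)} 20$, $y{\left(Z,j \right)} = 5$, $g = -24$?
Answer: $36800$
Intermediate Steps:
$Q = -24$
$W = 372$ ($W = -24 + 396 = 372$)
$S = 100$ ($S = 5 \cdot 20 = 100$)
$S \left(\left(-68 + 64\right) + W\right) = 100 \left(\left(-68 + 64\right) + 372\right) = 100 \left(-4 + 372\right) = 100 \cdot 368 = 36800$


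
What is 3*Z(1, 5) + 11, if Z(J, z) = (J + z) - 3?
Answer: 20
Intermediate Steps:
Z(J, z) = -3 + J + z
3*Z(1, 5) + 11 = 3*(-3 + 1 + 5) + 11 = 3*3 + 11 = 9 + 11 = 20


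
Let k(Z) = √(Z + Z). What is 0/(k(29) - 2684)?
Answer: 0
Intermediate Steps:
k(Z) = √2*√Z (k(Z) = √(2*Z) = √2*√Z)
0/(k(29) - 2684) = 0/(√2*√29 - 2684) = 0/(√58 - 2684) = 0/(-2684 + √58) = 0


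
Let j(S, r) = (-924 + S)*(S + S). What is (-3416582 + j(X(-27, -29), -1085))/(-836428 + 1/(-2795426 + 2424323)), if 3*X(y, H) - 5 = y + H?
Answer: 1256030760564/310400940085 ≈ 4.0465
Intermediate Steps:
X(y, H) = 5/3 + H/3 + y/3 (X(y, H) = 5/3 + (y + H)/3 = 5/3 + (H + y)/3 = 5/3 + (H/3 + y/3) = 5/3 + H/3 + y/3)
j(S, r) = 2*S*(-924 + S) (j(S, r) = (-924 + S)*(2*S) = 2*S*(-924 + S))
(-3416582 + j(X(-27, -29), -1085))/(-836428 + 1/(-2795426 + 2424323)) = (-3416582 + 2*(5/3 + (⅓)*(-29) + (⅓)*(-27))*(-924 + (5/3 + (⅓)*(-29) + (⅓)*(-27))))/(-836428 + 1/(-2795426 + 2424323)) = (-3416582 + 2*(5/3 - 29/3 - 9)*(-924 + (5/3 - 29/3 - 9)))/(-836428 + 1/(-371103)) = (-3416582 + 2*(-17)*(-924 - 17))/(-836428 - 1/371103) = (-3416582 + 2*(-17)*(-941))/(-310400940085/371103) = (-3416582 + 31994)*(-371103/310400940085) = -3384588*(-371103/310400940085) = 1256030760564/310400940085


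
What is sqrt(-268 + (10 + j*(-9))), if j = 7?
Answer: I*sqrt(321) ≈ 17.916*I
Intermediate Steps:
sqrt(-268 + (10 + j*(-9))) = sqrt(-268 + (10 + 7*(-9))) = sqrt(-268 + (10 - 63)) = sqrt(-268 - 53) = sqrt(-321) = I*sqrt(321)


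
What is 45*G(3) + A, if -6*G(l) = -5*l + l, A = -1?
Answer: 89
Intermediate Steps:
G(l) = 2*l/3 (G(l) = -(-5*l + l)/6 = -(-2)*l/3 = 2*l/3)
45*G(3) + A = 45*((⅔)*3) - 1 = 45*2 - 1 = 90 - 1 = 89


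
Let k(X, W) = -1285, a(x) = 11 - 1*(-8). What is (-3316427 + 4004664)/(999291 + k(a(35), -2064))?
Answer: 688237/998006 ≈ 0.68961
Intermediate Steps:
a(x) = 19 (a(x) = 11 + 8 = 19)
(-3316427 + 4004664)/(999291 + k(a(35), -2064)) = (-3316427 + 4004664)/(999291 - 1285) = 688237/998006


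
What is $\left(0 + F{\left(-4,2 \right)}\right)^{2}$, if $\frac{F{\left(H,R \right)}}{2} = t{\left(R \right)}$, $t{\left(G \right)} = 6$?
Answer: $144$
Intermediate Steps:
$F{\left(H,R \right)} = 12$ ($F{\left(H,R \right)} = 2 \cdot 6 = 12$)
$\left(0 + F{\left(-4,2 \right)}\right)^{2} = \left(0 + 12\right)^{2} = 12^{2} = 144$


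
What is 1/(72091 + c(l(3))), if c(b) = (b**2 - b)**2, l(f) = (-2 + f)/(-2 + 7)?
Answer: 625/45056891 ≈ 1.3871e-5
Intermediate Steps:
l(f) = -2/5 + f/5 (l(f) = (-2 + f)/5 = (-2 + f)*(1/5) = -2/5 + f/5)
1/(72091 + c(l(3))) = 1/(72091 + (-2/5 + (1/5)*3)**2*(-1 + (-2/5 + (1/5)*3))**2) = 1/(72091 + (-2/5 + 3/5)**2*(-1 + (-2/5 + 3/5))**2) = 1/(72091 + (1/5)**2*(-1 + 1/5)**2) = 1/(72091 + (-4/5)**2/25) = 1/(72091 + (1/25)*(16/25)) = 1/(72091 + 16/625) = 1/(45056891/625) = 625/45056891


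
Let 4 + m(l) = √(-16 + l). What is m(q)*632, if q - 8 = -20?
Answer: -2528 + 1264*I*√7 ≈ -2528.0 + 3344.2*I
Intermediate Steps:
q = -12 (q = 8 - 20 = -12)
m(l) = -4 + √(-16 + l)
m(q)*632 = (-4 + √(-16 - 12))*632 = (-4 + √(-28))*632 = (-4 + 2*I*√7)*632 = -2528 + 1264*I*√7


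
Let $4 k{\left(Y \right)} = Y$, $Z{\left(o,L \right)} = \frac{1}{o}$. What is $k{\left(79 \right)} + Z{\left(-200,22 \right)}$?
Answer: $\frac{3949}{200} \approx 19.745$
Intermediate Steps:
$k{\left(Y \right)} = \frac{Y}{4}$
$k{\left(79 \right)} + Z{\left(-200,22 \right)} = \frac{1}{4} \cdot 79 + \frac{1}{-200} = \frac{79}{4} - \frac{1}{200} = \frac{3949}{200}$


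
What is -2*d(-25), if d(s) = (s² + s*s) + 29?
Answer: -2558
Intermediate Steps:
d(s) = 29 + 2*s² (d(s) = (s² + s²) + 29 = 2*s² + 29 = 29 + 2*s²)
-2*d(-25) = -2*(29 + 2*(-25)²) = -2*(29 + 2*625) = -2*(29 + 1250) = -2*1279 = -2558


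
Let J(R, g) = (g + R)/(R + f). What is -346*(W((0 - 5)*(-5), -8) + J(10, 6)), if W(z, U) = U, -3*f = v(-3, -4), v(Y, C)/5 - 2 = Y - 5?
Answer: 12456/5 ≈ 2491.2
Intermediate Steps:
v(Y, C) = -15 + 5*Y (v(Y, C) = 10 + 5*(Y - 5) = 10 + 5*(-5 + Y) = 10 + (-25 + 5*Y) = -15 + 5*Y)
f = 10 (f = -(-15 + 5*(-3))/3 = -(-15 - 15)/3 = -⅓*(-30) = 10)
J(R, g) = (R + g)/(10 + R) (J(R, g) = (g + R)/(R + 10) = (R + g)/(10 + R))
-346*(W((0 - 5)*(-5), -8) + J(10, 6)) = -346*(-8 + (10 + 6)/(10 + 10)) = -346*(-8 + 16/20) = -346*(-8 + (1/20)*16) = -346*(-8 + ⅘) = -346*(-36/5) = 12456/5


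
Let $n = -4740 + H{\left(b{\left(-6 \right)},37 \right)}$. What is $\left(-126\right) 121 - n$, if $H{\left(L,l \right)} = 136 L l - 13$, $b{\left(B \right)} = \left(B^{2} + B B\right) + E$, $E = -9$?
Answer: $-327509$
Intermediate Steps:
$b{\left(B \right)} = -9 + 2 B^{2}$ ($b{\left(B \right)} = \left(B^{2} + B B\right) - 9 = \left(B^{2} + B^{2}\right) - 9 = 2 B^{2} - 9 = -9 + 2 B^{2}$)
$H{\left(L,l \right)} = -13 + 136 L l$ ($H{\left(L,l \right)} = 136 L l - 13 = -13 + 136 L l$)
$n = 312263$ ($n = -4740 - \left(13 - 136 \left(-9 + 2 \left(-6\right)^{2}\right) 37\right) = -4740 - \left(13 - 136 \left(-9 + 2 \cdot 36\right) 37\right) = -4740 - \left(13 - 136 \left(-9 + 72\right) 37\right) = -4740 - \left(13 - 317016\right) = -4740 + \left(-13 + 317016\right) = -4740 + 317003 = 312263$)
$\left(-126\right) 121 - n = \left(-126\right) 121 - 312263 = -15246 - 312263 = -327509$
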